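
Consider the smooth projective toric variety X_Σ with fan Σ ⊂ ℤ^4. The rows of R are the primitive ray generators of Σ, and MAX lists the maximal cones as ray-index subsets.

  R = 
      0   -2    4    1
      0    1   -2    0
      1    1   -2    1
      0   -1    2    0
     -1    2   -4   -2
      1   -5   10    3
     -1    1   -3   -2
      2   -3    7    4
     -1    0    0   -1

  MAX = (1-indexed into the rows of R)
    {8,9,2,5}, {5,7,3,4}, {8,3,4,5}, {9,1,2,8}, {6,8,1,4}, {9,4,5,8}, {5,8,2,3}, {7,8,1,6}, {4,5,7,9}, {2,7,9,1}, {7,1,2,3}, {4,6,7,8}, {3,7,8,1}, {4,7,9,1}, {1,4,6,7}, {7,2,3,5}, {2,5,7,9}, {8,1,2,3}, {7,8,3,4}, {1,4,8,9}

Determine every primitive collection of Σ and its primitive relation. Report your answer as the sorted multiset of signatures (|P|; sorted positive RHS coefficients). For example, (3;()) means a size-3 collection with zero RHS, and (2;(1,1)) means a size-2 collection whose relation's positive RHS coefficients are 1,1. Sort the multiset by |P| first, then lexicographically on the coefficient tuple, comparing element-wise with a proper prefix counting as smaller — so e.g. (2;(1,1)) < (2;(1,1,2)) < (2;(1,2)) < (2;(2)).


12 minimal non-faces of Δ(Σ) (on 9 rays):

  P = {2,4}:  v_{2} + v_{4} = 0  ⟹  sig = (2;())
  P = {1,5}:  v_{1} + v_{5} = v_{9}  ⟹  sig = (2;(1))
  P = {3,9}:  v_{3} + v_{9} = v_{2}  ⟹  sig = (2;(1))
  P = {5,6}:  v_{5} + v_{6} = v_{1} + v_{4}  ⟹  sig = (2;(1,1))
  P = {2,6}:  v_{2} + v_{6} = v_{1} + v_{7} + v_{8}  ⟹  sig = (2;(1,1,1))
  P = {6,9}:  v_{6} + v_{9} = 2·v_{1} + v_{4}  ⟹  sig = (2;(1,2))
  P = {3,6}:  v_{3} + v_{6} = 2·v_{7} + 2·v_{8}  ⟹  sig = (2;(2,2))
  P = {5,7,8}:  v_{5} + v_{7} + v_{8} = 0  ⟹  sig = (3;())
  P = {7,8,9}:  v_{7} + v_{8} + v_{9} = v_{1}  ⟹  sig = (3;(1))
  P = {1,3,4}:  v_{1} + v_{3} + v_{4} = v_{7} + v_{8}  ⟹  sig = (3;(1,1))
  P = {2,7,8}:  v_{2} + v_{7} + v_{8} = v_{1} + v_{3}  ⟹  sig = (3;(1,1))
  P = {1,4,7,8}:  v_{1} + v_{4} + v_{7} + v_{8} = v_{6}  ⟹  sig = (4;(1))

Hence PRS(X_Σ) =
    |P|=2: 7 collections, coeffs (), (1), (1), (1,1), (1,1,1), (1,2), (2,2)
    |P|=3: 4 collections, coeffs (), (1), (1,1), (1,1)
    |P|=4: 1 collection, coeffs (1)


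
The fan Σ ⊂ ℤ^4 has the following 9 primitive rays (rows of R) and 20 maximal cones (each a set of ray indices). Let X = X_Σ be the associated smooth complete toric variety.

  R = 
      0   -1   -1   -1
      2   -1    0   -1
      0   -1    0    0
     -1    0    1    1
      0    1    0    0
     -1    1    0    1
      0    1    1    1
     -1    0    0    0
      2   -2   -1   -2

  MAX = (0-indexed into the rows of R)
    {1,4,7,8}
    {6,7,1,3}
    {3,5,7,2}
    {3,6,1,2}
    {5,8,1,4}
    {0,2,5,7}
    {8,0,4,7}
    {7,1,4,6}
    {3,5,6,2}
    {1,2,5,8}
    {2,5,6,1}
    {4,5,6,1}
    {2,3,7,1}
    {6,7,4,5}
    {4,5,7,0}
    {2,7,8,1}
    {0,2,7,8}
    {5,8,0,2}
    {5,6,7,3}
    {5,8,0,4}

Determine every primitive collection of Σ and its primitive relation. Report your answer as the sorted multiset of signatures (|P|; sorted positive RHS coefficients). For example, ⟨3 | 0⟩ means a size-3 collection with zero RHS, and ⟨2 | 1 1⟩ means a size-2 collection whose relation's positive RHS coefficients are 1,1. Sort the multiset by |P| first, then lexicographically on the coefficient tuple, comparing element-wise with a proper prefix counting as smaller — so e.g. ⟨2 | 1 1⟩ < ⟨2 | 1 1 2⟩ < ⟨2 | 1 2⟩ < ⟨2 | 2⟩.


11 collections generate NE(X_Σ); each relation:

  {0,6}:  v_{0} + v_{6} = 0 ; sig = ⟨2 | 0⟩
  {2,4}:  v_{2} + v_{4} = 0 ; sig = ⟨2 | 0⟩
  {0,1}:  v_{0} + v_{1} = v_{8} ; sig = ⟨2 | 1⟩
  {6,8}:  v_{6} + v_{8} = v_{1} ; sig = ⟨2 | 1⟩
  {0,3}:  v_{0} + v_{3} = v_{2} + v_{7} ; sig = ⟨2 | 1 1⟩
  {3,4}:  v_{3} + v_{4} = v_{6} + v_{7} ; sig = ⟨2 | 1 1⟩
  {3,8}:  v_{3} + v_{8} = v_{1} + v_{2} + v_{7} ; sig = ⟨2 | 1 1 1⟩
  {1,5,7}:  v_{1} + v_{5} + v_{7} = 0 ; sig = ⟨3 | 0⟩
  {2,6,7}:  v_{2} + v_{6} + v_{7} = v_{3} ; sig = ⟨3 | 1⟩
  {5,7,8}:  v_{5} + v_{7} + v_{8} = v_{0} ; sig = ⟨3 | 1⟩
  {1,3,5}:  v_{1} + v_{3} + v_{5} = v_{2} + v_{6} ; sig = ⟨3 | 1 1⟩

Hence PRS(X_Σ) =
    |P|=2: 7 collections, coeffs (), (), (1), (1), (1,1), (1,1), (1,1,1)
    |P|=3: 4 collections, coeffs (), (1), (1), (1,1)


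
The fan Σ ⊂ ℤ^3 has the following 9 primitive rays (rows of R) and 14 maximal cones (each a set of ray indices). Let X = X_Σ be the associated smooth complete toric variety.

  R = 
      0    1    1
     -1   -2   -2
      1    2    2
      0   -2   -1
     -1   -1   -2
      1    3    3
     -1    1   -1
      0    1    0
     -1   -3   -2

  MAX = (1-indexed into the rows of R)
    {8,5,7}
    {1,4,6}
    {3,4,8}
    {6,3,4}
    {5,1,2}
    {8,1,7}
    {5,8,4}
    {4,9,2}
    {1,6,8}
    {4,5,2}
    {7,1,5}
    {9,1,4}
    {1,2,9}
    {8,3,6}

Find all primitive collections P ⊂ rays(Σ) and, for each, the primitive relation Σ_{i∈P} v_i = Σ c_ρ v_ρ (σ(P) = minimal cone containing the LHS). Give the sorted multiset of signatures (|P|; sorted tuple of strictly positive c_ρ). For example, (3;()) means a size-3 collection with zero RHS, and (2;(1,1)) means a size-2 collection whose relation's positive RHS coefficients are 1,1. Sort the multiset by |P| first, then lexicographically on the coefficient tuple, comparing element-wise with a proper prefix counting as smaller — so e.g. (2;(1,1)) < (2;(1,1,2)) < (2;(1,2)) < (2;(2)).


Δ(Σ) — 9 vertices, 20 min non-faces:

  {2,3}:  v_{2} + v_{3} = 0  so sig = (2;())
  {1,3}:  v_{1} + v_{3} = v_{6}  so sig = (2;(1))
  {2,6}:  v_{2} + v_{6} = v_{1}  so sig = (2;(1))
  {2,8}:  v_{2} + v_{8} = v_{5}  so sig = (2;(1))
  {3,5}:  v_{3} + v_{5} = v_{8}  so sig = (2;(1))
  {4,7}:  v_{4} + v_{7} = v_{5}  so sig = (2;(1))
  {8,9}:  v_{8} + v_{9} = v_{2}  so sig = (2;(1))
  {3,9}:  v_{3} + v_{9} = v_{1} + v_{4}  so sig = (2;(1,1))
  {5,6}:  v_{5} + v_{6} = v_{1} + v_{8}  so sig = (2;(1,1))
  {7,9}:  v_{7} + v_{9} = v_{1} + v_{2} + v_{5}  so sig = (2;(1,1,1))
  {2,7}:  v_{2} + v_{7} = v_{1} + 2·v_{5}  so sig = (2;(1,2))
  {3,7}:  v_{3} + v_{7} = v_{1} + 2·v_{8}  so sig = (2;(1,2))
  {6,9}:  v_{6} + v_{9} = 2·v_{1} + v_{4}  so sig = (2;(1,2))
  {5,9}:  v_{5} + v_{9} = 2·v_{2}  so sig = (2;(2))
  {6,7}:  v_{6} + v_{7} = 2·v_{1} + 2·v_{8}  so sig = (2;(2,2))
  {1,4,8}:  v_{1} + v_{4} + v_{8} = 0  so sig = (3;())
  {1,2,4}:  v_{1} + v_{2} + v_{4} = v_{9}  so sig = (3;(1))
  {1,4,5}:  v_{1} + v_{4} + v_{5} = v_{2}  so sig = (3;(1))
  {1,5,8}:  v_{1} + v_{5} + v_{8} = v_{7}  so sig = (3;(1))
  {4,6,8}:  v_{4} + v_{6} + v_{8} = v_{3}  so sig = (3;(1))

Signatures (|P|; sorted positive RHS coefficients), sorted:
{ (2;()),  (2;(1)) ×6,  (2;(1,1)) ×2,  (2;(1,1,1)),  (2;(1,2)) ×3,  (2;(2)),  (2;(2,2)),  (3;()),  (3;(1)) ×4 }


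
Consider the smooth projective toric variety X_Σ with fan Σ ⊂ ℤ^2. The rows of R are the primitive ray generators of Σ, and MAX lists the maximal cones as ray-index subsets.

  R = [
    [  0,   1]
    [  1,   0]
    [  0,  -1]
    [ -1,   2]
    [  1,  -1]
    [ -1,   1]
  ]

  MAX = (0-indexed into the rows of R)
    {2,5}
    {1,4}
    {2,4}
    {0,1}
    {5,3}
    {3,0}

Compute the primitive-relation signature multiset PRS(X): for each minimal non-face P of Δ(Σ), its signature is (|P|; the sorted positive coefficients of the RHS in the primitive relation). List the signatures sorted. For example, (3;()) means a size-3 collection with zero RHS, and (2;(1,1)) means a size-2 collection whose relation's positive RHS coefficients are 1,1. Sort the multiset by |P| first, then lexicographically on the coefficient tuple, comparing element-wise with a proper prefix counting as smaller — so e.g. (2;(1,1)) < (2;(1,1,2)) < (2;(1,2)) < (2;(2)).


|primitive collections| = 9. Relations:

  {0,2}:  v_{0} + v_{2} = 0  ⟹  sig = (2;())
  {4,5}:  v_{4} + v_{5} = 0  ⟹  sig = (2;())
  {0,4}:  v_{0} + v_{4} = v_{1}  ⟹  sig = (2;(1))
  {0,5}:  v_{0} + v_{5} = v_{3}  ⟹  sig = (2;(1))
  {1,2}:  v_{1} + v_{2} = v_{4}  ⟹  sig = (2;(1))
  {1,5}:  v_{1} + v_{5} = v_{0}  ⟹  sig = (2;(1))
  {2,3}:  v_{2} + v_{3} = v_{5}  ⟹  sig = (2;(1))
  {3,4}:  v_{3} + v_{4} = v_{0}  ⟹  sig = (2;(1))
  {1,3}:  v_{1} + v_{3} = 2·v_{0}  ⟹  sig = (2;(2))

so the primitive-relation signature multiset is
    (2;())
    (2;())
    (2;(1))
    (2;(1))
    (2;(1))
    (2;(1))
    (2;(1))
    (2;(1))
    (2;(2))


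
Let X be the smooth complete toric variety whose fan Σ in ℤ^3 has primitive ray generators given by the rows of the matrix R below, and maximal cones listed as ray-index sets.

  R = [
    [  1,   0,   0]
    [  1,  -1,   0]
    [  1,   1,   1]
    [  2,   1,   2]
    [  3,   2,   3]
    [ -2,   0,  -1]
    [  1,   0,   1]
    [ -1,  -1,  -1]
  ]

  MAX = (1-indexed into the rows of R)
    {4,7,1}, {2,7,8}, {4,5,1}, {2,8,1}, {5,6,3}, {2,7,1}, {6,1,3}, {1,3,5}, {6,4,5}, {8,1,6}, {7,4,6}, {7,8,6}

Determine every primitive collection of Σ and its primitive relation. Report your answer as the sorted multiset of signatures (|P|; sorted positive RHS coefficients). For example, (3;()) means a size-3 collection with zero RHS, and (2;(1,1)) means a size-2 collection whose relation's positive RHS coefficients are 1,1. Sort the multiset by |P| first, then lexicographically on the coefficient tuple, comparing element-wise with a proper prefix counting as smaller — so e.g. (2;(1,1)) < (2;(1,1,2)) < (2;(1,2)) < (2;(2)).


The 14 primitive collections of Σ (r=8, n=3):

  {3,8}:  v_{3} + v_{8} = 0 ; sig = (2;())
  {2,6}:  v_{2} + v_{6} = v_{8} ; sig = (2;(1))
  {3,4}:  v_{3} + v_{4} = v_{5} ; sig = (2;(1))
  {3,7}:  v_{3} + v_{7} = v_{4} ; sig = (2;(1))
  {4,8}:  v_{4} + v_{8} = v_{7} ; sig = (2;(1))
  {5,8}:  v_{5} + v_{8} = v_{4} ; sig = (2;(1))
  {2,3}:  v_{2} + v_{3} = v_{1} + v_{7} ; sig = (2;(1,1))
  {2,5}:  v_{2} + v_{5} = v_{1} + v_{4} + v_{7} ; sig = (2;(1,1,1))
  {2,4}:  v_{2} + v_{4} = v_{1} + 2·v_{7} ; sig = (2;(1,2))
  {5,7}:  v_{5} + v_{7} = 2·v_{4} ; sig = (2;(2))
  {1,6,7}:  v_{1} + v_{6} + v_{7} = 0 ; sig = (3;())
  {1,4,6}:  v_{1} + v_{4} + v_{6} = v_{3} ; sig = (3;(1))
  {1,7,8}:  v_{1} + v_{7} + v_{8} = v_{2} ; sig = (3;(1))
  {1,5,6}:  v_{1} + v_{5} + v_{6} = 2·v_{3} ; sig = (3;(2))

Sorted signature multiset PRS(X):
    (2;())
    (2;(1))
    (2;(1))
    (2;(1))
    (2;(1))
    (2;(1))
    (2;(1,1))
    (2;(1,1,1))
    (2;(1,2))
    (2;(2))
    (3;())
    (3;(1))
    (3;(1))
    (3;(2))


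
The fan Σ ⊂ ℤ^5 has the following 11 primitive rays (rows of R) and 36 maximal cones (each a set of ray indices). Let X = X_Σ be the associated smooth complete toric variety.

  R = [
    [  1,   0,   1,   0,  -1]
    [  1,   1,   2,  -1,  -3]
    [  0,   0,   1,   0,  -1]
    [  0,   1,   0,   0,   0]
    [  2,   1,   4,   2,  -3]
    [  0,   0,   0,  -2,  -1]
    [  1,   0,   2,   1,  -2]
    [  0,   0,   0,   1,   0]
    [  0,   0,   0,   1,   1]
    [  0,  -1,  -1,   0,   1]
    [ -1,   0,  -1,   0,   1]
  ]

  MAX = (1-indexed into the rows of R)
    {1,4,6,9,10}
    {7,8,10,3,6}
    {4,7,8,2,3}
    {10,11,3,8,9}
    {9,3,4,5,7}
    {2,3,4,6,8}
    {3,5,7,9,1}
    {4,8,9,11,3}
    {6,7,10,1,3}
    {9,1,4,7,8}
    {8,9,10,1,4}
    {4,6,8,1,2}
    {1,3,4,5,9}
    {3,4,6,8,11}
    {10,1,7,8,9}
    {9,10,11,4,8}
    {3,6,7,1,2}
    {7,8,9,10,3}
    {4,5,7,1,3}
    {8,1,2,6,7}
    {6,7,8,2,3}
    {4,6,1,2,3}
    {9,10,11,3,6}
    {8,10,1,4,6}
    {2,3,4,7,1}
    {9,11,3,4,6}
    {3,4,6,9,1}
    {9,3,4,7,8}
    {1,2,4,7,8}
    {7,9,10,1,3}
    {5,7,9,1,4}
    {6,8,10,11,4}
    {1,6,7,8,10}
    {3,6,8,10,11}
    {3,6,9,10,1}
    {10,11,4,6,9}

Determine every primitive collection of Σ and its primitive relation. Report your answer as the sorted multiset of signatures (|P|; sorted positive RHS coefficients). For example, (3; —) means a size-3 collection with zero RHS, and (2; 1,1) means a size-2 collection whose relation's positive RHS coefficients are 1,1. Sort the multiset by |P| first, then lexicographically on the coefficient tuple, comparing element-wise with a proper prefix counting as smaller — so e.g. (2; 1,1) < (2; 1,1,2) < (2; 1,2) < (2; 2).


The 17 primitive collections of Σ (r=11, n=5):

  P = {1,11}:  v_{1} + v_{11} = 0  ⟹  sig = (2; —)
  P = {7,11}:  v_{7} + v_{11} = v_{3} + v_{8}  ⟹  sig = (2; 1,1)
  P = {2,9}:  v_{2} + v_{9} = v_{1} + v_{3} + v_{4}  ⟹  sig = (2; 1,1,1)
  P = {2,10}:  v_{2} + v_{10} = v_{1} + v_{6} + v_{8}  ⟹  sig = (2; 1,1,1)
  P = {5,10}:  v_{5} + v_{10} = v_{1} + v_{7} + v_{9}  ⟹  sig = (2; 1,1,1)
  P = {2,11}:  v_{2} + v_{11} = v_{3} + v_{4} + v_{6} + v_{8}  ⟹  sig = (2; 1,1,1,1)
  P = {5,11}:  v_{5} + v_{11} = v_{3} + v_{4} + v_{7} + v_{9}  ⟹  sig = (2; 1,1,1,1)
  P = {5,8}:  v_{5} + v_{8} = v_{4} + 2·v_{7} + v_{9}  ⟹  sig = (2; 1,1,2)
  P = {5,6}:  v_{5} + v_{6} = 2·v_{1} + 2·v_{3} + v_{4}  ⟹  sig = (2; 1,2,2)
  P = {2,5}:  v_{2} + v_{5} = 2·v_{1} + 2·v_{3} + 2·v_{4} + v_{7}  ⟹  sig = (2; 1,2,2,2)
  P = {3,4,10}:  v_{3} + v_{4} + v_{10} = 0  ⟹  sig = (3; —)
  P = {6,8,9}:  v_{6} + v_{8} + v_{9} = 0  ⟹  sig = (3; —)
  P = {1,3,8}:  v_{1} + v_{3} + v_{8} = v_{7}  ⟹  sig = (3; 1)
  P = {4,6,7}:  v_{4} + v_{6} + v_{7} = v_{2}  ⟹  sig = (3; 1)
  P = {4,7,10}:  v_{4} + v_{7} + v_{10} = v_{1} + v_{8}  ⟹  sig = (3; 1,1)
  P = {6,7,9}:  v_{6} + v_{7} + v_{9} = v_{1} + v_{3}  ⟹  sig = (3; 1,1)
  P = {1,3,4,7,9}:  v_{1} + v_{3} + v_{4} + v_{7} + v_{9} = v_{5}  ⟹  sig = (5; 1)

Hence PRS(X_Σ) =
{ (2; —),  (2; 1,1),  (2; 1,1,1) ×3,  (2; 1,1,1,1) ×2,  (2; 1,1,2),  (2; 1,2,2),  (2; 1,2,2,2),  (3; —) ×2,  (3; 1) ×2,  (3; 1,1) ×2,  (5; 1) }


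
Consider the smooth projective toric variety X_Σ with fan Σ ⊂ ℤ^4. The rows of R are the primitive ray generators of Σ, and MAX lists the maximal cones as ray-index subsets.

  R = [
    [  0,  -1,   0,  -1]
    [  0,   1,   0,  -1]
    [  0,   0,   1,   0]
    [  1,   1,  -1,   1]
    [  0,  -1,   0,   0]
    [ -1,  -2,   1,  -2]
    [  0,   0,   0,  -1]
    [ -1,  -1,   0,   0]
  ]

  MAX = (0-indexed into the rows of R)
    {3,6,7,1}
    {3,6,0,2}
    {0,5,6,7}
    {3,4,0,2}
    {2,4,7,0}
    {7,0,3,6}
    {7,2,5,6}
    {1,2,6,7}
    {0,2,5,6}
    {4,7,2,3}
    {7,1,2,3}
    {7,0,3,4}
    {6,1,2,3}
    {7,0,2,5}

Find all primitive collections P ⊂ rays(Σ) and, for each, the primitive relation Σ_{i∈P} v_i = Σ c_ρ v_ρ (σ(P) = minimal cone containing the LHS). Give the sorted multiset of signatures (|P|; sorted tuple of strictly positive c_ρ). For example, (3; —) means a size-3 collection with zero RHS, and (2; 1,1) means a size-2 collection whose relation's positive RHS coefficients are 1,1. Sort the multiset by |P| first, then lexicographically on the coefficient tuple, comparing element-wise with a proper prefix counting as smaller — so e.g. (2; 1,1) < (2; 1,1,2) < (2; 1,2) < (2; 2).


Minimal non-faces — 9 found among 8 rays, 14 max cones:

  {1,4}:  v_{1} + v_{4} = v_{6}  ⇒ sig = (2; 1)
  {3,5}:  v_{3} + v_{5} = v_{0}  ⇒ sig = (2; 1)
  {4,6}:  v_{4} + v_{6} = v_{0}  ⇒ sig = (2; 1)
  {4,5}:  v_{4} + v_{5} = 2·v_{0} + v_{2} + v_{7}  ⇒ sig = (2; 1,1,2)
  {1,5}:  v_{1} + v_{5} = v_{2} + 3·v_{6} + v_{7}  ⇒ sig = (2; 1,1,3)
  {0,1}:  v_{0} + v_{1} = 2·v_{6}  ⇒ sig = (2; 2)
  {2,3,6,7}:  v_{2} + v_{3} + v_{6} + v_{7} = 0  ⇒ sig = (4; —)
  {0,2,3,7}:  v_{0} + v_{2} + v_{3} + v_{7} = v_{4}  ⇒ sig = (4; 1)
  {0,2,6,7}:  v_{0} + v_{2} + v_{6} + v_{7} = v_{5}  ⇒ sig = (4; 1)

so the primitive-relation signature multiset is
{ (2; 1) ×3,  (2; 1,1,2),  (2; 1,1,3),  (2; 2),  (4; —),  (4; 1) ×2 }


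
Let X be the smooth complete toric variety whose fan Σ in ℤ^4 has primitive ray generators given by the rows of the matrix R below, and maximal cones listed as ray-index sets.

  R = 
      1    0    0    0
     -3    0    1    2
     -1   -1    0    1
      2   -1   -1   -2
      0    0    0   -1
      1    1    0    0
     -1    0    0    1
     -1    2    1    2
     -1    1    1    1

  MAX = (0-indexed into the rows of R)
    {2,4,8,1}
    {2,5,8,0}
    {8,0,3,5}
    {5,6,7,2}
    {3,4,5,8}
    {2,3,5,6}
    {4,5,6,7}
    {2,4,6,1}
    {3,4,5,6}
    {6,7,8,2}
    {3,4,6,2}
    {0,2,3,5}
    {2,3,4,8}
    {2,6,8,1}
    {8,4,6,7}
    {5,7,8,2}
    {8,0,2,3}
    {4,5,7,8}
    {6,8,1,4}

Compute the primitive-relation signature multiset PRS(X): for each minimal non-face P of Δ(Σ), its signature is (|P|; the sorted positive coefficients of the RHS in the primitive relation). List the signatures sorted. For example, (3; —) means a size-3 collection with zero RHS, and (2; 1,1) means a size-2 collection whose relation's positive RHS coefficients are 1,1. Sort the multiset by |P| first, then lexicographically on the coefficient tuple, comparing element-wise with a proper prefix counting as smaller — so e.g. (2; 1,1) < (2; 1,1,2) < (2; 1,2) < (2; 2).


|primitive collections| = 14. Relations:

  P={3,7}:  v_{3} + v_{7} = v_{5} ; sig = (2; 1)
  P={0,1}:  v_{0} + v_{1} = v_{2} + v_{8} ; sig = (2; 1,1)
  P={0,4}:  v_{0} + v_{4} = v_{3} + v_{8} ; sig = (2; 1,1)
  P={0,6}:  v_{0} + v_{6} = v_{2} + v_{5} ; sig = (2; 1,1)
  P={1,3}:  v_{1} + v_{3} = v_{2} + v_{4} ; sig = (2; 1,1)
  P={1,5}:  v_{1} + v_{5} = v_{6} + v_{8} ; sig = (2; 1,1)
  P={0,7}:  v_{0} + v_{7} = v_{2} + 2·v_{5} + v_{8} ; sig = (2; 1,1,2)
  P={1,7}:  v_{1} + v_{7} = 2·v_{6} + 2·v_{8} ; sig = (2; 2,2)
  P={2,4,5}:  v_{2} + v_{4} + v_{5} = 0 ; sig = (3; —)
  P={3,6,8}:  v_{3} + v_{6} + v_{8} = 0 ; sig = (3; —)
  P={5,6,8}:  v_{5} + v_{6} + v_{8} = v_{7} ; sig = (3; 1)
  P={2,4,7}:  v_{2} + v_{4} + v_{7} = v_{6} + v_{8} ; sig = (3; 1,1)
  P={2,3,5,8}:  v_{2} + v_{3} + v_{5} + v_{8} = v_{0} ; sig = (4; 1)
  P={2,4,6,8}:  v_{2} + v_{4} + v_{6} + v_{8} = v_{1} ; sig = (4; 1)

Sorted signature multiset PRS(X):
[(2; 1), (2; 1,1), (2; 1,1), (2; 1,1), (2; 1,1), (2; 1,1), (2; 1,1,2), (2; 2,2), (3; —), (3; —), (3; 1), (3; 1,1), (4; 1), (4; 1)]


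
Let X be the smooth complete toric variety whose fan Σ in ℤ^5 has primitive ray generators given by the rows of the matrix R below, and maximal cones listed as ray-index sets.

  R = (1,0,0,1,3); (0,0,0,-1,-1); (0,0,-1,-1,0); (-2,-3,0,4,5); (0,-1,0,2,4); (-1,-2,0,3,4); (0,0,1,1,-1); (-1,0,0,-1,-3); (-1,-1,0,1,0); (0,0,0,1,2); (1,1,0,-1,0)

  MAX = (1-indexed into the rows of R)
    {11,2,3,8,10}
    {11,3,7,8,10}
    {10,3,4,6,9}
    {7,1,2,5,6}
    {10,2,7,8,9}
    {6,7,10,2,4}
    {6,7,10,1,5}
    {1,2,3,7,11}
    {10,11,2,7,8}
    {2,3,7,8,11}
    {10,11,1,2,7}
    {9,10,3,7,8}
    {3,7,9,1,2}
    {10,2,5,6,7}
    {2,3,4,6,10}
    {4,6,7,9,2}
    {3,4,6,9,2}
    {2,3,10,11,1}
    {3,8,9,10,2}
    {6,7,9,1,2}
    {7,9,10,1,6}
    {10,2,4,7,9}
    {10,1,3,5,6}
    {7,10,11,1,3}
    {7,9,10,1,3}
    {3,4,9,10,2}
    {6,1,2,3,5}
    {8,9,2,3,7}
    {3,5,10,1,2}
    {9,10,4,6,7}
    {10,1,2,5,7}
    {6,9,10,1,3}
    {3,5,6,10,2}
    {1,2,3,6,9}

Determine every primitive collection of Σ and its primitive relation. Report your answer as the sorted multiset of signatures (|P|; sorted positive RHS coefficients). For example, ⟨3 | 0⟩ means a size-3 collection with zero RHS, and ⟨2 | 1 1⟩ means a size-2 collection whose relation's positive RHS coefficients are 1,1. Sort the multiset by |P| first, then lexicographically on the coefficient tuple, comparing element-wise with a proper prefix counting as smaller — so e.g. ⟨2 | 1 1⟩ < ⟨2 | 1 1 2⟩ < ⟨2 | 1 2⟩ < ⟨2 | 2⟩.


Δ(Σ) — 11 vertices, 18 min non-faces:

  {1,8}:  v_{1} + v_{8} = 0  ⇒ sig = ⟨2 | 0⟩
  {9,11}:  v_{9} + v_{11} = 0  ⇒ sig = ⟨2 | 0⟩
  {5,9}:  v_{5} + v_{9} = v_{6}  ⇒ sig = ⟨2 | 1⟩
  {6,11}:  v_{6} + v_{11} = v_{5}  ⇒ sig = ⟨2 | 1⟩
  {1,4}:  v_{1} + v_{4} = v_{5} + v_{6}  ⇒ sig = ⟨2 | 1 1⟩
  {4,11}:  v_{4} + v_{11} = v_{2} + v_{6} + v_{10}  ⇒ sig = ⟨2 | 1 1 1⟩
  {5,8}:  v_{5} + v_{8} = v_{2} + v_{9} + v_{10}  ⇒ sig = ⟨2 | 1 1 1⟩
  {5,11}:  v_{5} + v_{11} = v_{1} + v_{2} + v_{10}  ⇒ sig = ⟨2 | 1 1 1⟩
  {4,5}:  v_{4} + v_{5} = v_{2} + 2·v_{6} + v_{10}  ⇒ sig = ⟨2 | 1 1 2⟩
  {6,8}:  v_{6} + v_{8} = v_{2} + 2·v_{9} + v_{10}  ⇒ sig = ⟨2 | 1 1 2⟩
  {4,8}:  v_{4} + v_{8} = 2·v_{2} + 3·v_{9} + 2·v_{10}  ⇒ sig = ⟨2 | 2 2 3⟩
  {3,4,7}:  v_{3} + v_{4} + v_{7} = v_{6} + v_{9}  ⇒ sig = ⟨3 | 1 1⟩
  {3,5,7}:  v_{3} + v_{5} + v_{7} = v_{1} + v_{9}  ⇒ sig = ⟨3 | 1 1⟩
  {3,6,7}:  v_{3} + v_{6} + v_{7} = v_{1} + 2·v_{9}  ⇒ sig = ⟨3 | 1 2⟩
  {2,3,7,10}:  v_{2} + v_{3} + v_{7} + v_{10} = 0  ⇒ sig = ⟨4 | 0⟩
  {1,2,9,10}:  v_{1} + v_{2} + v_{9} + v_{10} = v_{5}  ⇒ sig = ⟨4 | 1⟩
  {2,6,9,10}:  v_{2} + v_{6} + v_{9} + v_{10} = v_{4}  ⇒ sig = ⟨4 | 1⟩
  {1,2,6,10}:  v_{1} + v_{2} + v_{6} + v_{10} = 2·v_{5}  ⇒ sig = ⟨4 | 2⟩

Signatures (|P|; sorted positive RHS coefficients), sorted:
{ ⟨2 | 0⟩ ×2,  ⟨2 | 1⟩ ×2,  ⟨2 | 1 1⟩,  ⟨2 | 1 1 1⟩ ×3,  ⟨2 | 1 1 2⟩ ×2,  ⟨2 | 2 2 3⟩,  ⟨3 | 1 1⟩ ×2,  ⟨3 | 1 2⟩,  ⟨4 | 0⟩,  ⟨4 | 1⟩ ×2,  ⟨4 | 2⟩ }


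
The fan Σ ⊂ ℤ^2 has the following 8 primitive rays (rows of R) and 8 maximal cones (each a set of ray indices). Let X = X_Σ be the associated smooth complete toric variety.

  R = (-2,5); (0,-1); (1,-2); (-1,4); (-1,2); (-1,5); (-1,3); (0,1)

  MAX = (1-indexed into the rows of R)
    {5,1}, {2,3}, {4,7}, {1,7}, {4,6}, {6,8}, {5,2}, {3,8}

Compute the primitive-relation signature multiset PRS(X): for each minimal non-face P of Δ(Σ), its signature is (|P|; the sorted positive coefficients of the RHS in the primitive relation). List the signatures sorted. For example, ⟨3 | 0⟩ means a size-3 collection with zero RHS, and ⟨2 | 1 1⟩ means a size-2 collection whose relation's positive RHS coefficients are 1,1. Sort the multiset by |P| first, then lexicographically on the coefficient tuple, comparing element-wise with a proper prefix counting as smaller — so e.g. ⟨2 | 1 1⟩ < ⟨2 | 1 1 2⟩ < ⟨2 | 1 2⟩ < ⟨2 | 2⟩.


Σ has 20 primitive collections:

  P={2,8}:  v_{2} + v_{8} = 0 — sig = ⟨2 | 0⟩
  P={3,5}:  v_{3} + v_{5} = 0 — sig = ⟨2 | 0⟩
  P={1,3}:  v_{1} + v_{3} = v_{7} — sig = ⟨2 | 1⟩
  P={2,4}:  v_{2} + v_{4} = v_{7} — sig = ⟨2 | 1⟩
  P={2,6}:  v_{2} + v_{6} = v_{4} — sig = ⟨2 | 1⟩
  P={2,7}:  v_{2} + v_{7} = v_{5} — sig = ⟨2 | 1⟩
  P={3,7}:  v_{3} + v_{7} = v_{8} — sig = ⟨2 | 1⟩
  P={4,8}:  v_{4} + v_{8} = v_{6} — sig = ⟨2 | 1⟩
  P={5,7}:  v_{5} + v_{7} = v_{1} — sig = ⟨2 | 1⟩
  P={5,8}:  v_{5} + v_{8} = v_{7} — sig = ⟨2 | 1⟩
  P={7,8}:  v_{7} + v_{8} = v_{4} — sig = ⟨2 | 1⟩
  P={5,6}:  v_{5} + v_{6} = v_{4} + v_{7} — sig = ⟨2 | 1 1⟩
  P={1,6}:  v_{1} + v_{6} = v_{4} + 2·v_{7} — sig = ⟨2 | 1 2⟩
  P={1,2}:  v_{1} + v_{2} = 2·v_{5} — sig = ⟨2 | 2⟩
  P={1,8}:  v_{1} + v_{8} = 2·v_{7} — sig = ⟨2 | 2⟩
  P={3,4}:  v_{3} + v_{4} = 2·v_{8} — sig = ⟨2 | 2⟩
  P={4,5}:  v_{4} + v_{5} = 2·v_{7} — sig = ⟨2 | 2⟩
  P={6,7}:  v_{6} + v_{7} = 2·v_{4} — sig = ⟨2 | 2⟩
  P={1,4}:  v_{1} + v_{4} = 3·v_{7} — sig = ⟨2 | 3⟩
  P={3,6}:  v_{3} + v_{6} = 3·v_{8} — sig = ⟨2 | 3⟩

Hence PRS(X_Σ) =
[⟨2 | 0⟩, ⟨2 | 0⟩, ⟨2 | 1⟩, ⟨2 | 1⟩, ⟨2 | 1⟩, ⟨2 | 1⟩, ⟨2 | 1⟩, ⟨2 | 1⟩, ⟨2 | 1⟩, ⟨2 | 1⟩, ⟨2 | 1⟩, ⟨2 | 1 1⟩, ⟨2 | 1 2⟩, ⟨2 | 2⟩, ⟨2 | 2⟩, ⟨2 | 2⟩, ⟨2 | 2⟩, ⟨2 | 2⟩, ⟨2 | 3⟩, ⟨2 | 3⟩]


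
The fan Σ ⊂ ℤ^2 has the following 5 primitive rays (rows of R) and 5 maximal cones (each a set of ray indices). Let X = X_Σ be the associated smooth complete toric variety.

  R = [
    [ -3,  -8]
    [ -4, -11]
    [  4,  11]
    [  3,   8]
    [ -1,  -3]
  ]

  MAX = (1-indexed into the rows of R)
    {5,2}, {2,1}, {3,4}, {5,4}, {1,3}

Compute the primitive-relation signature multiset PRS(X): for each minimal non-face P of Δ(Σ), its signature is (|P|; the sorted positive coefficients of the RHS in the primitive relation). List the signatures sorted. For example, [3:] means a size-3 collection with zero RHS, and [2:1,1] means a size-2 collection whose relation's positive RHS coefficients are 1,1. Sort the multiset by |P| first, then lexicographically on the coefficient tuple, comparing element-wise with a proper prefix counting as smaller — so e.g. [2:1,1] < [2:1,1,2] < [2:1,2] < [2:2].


|primitive collections| = 5. Relations:

  {1,4}:  v_{1} + v_{4} = 0  →  sig = [2:]
  {2,3}:  v_{2} + v_{3} = 0  →  sig = [2:]
  {1,5}:  v_{1} + v_{5} = v_{2}  →  sig = [2:1]
  {2,4}:  v_{2} + v_{4} = v_{5}  →  sig = [2:1]
  {3,5}:  v_{3} + v_{5} = v_{4}  →  sig = [2:1]

Sorted signature multiset PRS(X):
{ [2:] ×2,  [2:1] ×3 }


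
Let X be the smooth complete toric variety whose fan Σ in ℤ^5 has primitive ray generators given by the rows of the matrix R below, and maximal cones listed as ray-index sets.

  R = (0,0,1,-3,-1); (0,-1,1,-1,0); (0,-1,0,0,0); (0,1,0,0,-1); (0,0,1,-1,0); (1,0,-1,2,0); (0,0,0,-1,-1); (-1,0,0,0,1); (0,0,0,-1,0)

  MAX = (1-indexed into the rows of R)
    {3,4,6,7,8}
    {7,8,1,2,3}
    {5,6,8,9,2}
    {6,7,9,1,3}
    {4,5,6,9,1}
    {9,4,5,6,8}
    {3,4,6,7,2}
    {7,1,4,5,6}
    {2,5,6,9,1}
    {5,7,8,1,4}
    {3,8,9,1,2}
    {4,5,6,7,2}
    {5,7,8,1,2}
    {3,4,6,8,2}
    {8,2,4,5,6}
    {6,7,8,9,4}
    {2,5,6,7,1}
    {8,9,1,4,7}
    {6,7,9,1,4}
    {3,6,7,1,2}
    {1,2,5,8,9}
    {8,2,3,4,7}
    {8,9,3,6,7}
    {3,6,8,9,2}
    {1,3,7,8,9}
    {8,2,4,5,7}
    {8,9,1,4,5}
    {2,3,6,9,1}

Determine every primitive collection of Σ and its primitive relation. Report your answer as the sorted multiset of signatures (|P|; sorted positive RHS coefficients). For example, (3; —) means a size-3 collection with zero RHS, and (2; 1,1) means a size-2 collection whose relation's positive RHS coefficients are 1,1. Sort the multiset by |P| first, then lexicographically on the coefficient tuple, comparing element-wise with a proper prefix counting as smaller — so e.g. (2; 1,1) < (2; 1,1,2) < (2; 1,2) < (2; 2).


Δ(Σ) — 9 vertices, 10 min non-faces:

  P={3,5}:  v_{3} + v_{5} = v_{2}  →  sig = (2; 1)
  P={1,6,8}:  v_{1} + v_{6} + v_{8} = v_{9}  →  sig = (3; 1)
  P={3,4,9}:  v_{3} + v_{4} + v_{9} = v_{7}  →  sig = (3; 1)
  P={5,7,9}:  v_{5} + v_{7} + v_{9} = v_{1}  →  sig = (3; 1)
  P={2,4,9}:  v_{2} + v_{4} + v_{9} = v_{5} + v_{7}  →  sig = (3; 1,1)
  P={2,7,9}:  v_{2} + v_{7} + v_{9} = v_{1} + v_{3}  →  sig = (3; 1,1)
  P={1,3,4}:  v_{1} + v_{3} + v_{4} = v_{5} + 2·v_{7}  →  sig = (3; 1,2)
  P={1,2,4}:  v_{1} + v_{2} + v_{4} = 2·v_{5} + 2·v_{7}  →  sig = (3; 2,2)
  P={5,6,7,8}:  v_{5} + v_{6} + v_{7} + v_{8} = 0  →  sig = (4; —)
  P={2,6,7,8}:  v_{2} + v_{6} + v_{7} + v_{8} = v_{3}  →  sig = (4; 1)

so the primitive-relation signature multiset is
    |P|=2: 1 collection, coeffs (1)
    |P|=3: 7 collections, coeffs (1), (1), (1), (1,1), (1,1), (1,2), (2,2)
    |P|=4: 2 collections, coeffs (), (1)


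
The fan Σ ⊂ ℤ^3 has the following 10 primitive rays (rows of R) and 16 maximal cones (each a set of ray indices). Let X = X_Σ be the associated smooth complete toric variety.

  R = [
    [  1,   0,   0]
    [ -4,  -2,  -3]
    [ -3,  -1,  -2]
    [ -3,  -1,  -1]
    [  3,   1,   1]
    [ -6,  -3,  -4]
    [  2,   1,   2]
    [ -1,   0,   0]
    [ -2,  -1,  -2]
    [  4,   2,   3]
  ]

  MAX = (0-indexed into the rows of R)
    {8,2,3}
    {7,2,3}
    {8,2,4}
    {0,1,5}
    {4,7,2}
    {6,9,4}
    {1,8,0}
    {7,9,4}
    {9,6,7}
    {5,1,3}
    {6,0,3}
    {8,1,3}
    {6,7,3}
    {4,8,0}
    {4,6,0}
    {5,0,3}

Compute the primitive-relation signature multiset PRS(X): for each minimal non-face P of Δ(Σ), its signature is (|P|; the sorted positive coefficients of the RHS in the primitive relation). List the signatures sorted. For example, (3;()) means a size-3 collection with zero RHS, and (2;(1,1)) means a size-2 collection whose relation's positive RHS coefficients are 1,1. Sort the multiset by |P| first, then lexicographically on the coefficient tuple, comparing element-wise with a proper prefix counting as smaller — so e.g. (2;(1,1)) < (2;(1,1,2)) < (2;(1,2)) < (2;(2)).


24 minimal non-faces of Δ(Σ) (on 10 rays):

  P = {0,7}:  v_{0} + v_{7} = 0  ⇒ sig = (2;())
  P = {1,9}:  v_{1} + v_{9} = 0  ⇒ sig = (2;())
  P = {3,4}:  v_{3} + v_{4} = 0  ⇒ sig = (2;())
  P = {6,8}:  v_{6} + v_{8} = 0  ⇒ sig = (2;())
  P = {0,2}:  v_{0} + v_{2} = v_{8}  ⇒ sig = (2;(1))
  P = {2,6}:  v_{2} + v_{6} = v_{7}  ⇒ sig = (2;(1))
  P = {7,8}:  v_{7} + v_{8} = v_{2}  ⇒ sig = (2;(1))
  P = {0,9}:  v_{0} + v_{9} = v_{4} + v_{6}  ⇒ sig = (2;(1,1))
  P = {1,4}:  v_{1} + v_{4} = v_{0} + v_{8}  ⇒ sig = (2;(1,1))
  P = {1,6}:  v_{1} + v_{6} = v_{0} + v_{3}  ⇒ sig = (2;(1,1))
  P = {1,7}:  v_{1} + v_{7} = v_{3} + v_{8}  ⇒ sig = (2;(1,1))
  P = {3,9}:  v_{3} + v_{9} = v_{6} + v_{7}  ⇒ sig = (2;(1,1))
  P = {4,5}:  v_{4} + v_{5} = v_{0} + v_{1}  ⇒ sig = (2;(1,1))
  P = {5,7}:  v_{5} + v_{7} = v_{1} + v_{3}  ⇒ sig = (2;(1,1))
  P = {5,9}:  v_{5} + v_{9} = v_{0} + v_{3}  ⇒ sig = (2;(1,1))
  P = {8,9}:  v_{8} + v_{9} = v_{4} + v_{7}  ⇒ sig = (2;(1,1))
  P = {2,5}:  v_{2} + v_{5} = v_{1} + v_{3} + v_{8}  ⇒ sig = (2;(1,1,1))
  P = {1,2}:  v_{1} + v_{2} = v_{3} + 2·v_{8}  ⇒ sig = (2;(1,2))
  P = {2,9}:  v_{2} + v_{9} = v_{4} + 2·v_{7}  ⇒ sig = (2;(1,2))
  P = {5,8}:  v_{5} + v_{8} = 2·v_{1}  ⇒ sig = (2;(2))
  P = {5,6}:  v_{5} + v_{6} = 2·v_{0} + 2·v_{3}  ⇒ sig = (2;(2,2))
  P = {0,1,3}:  v_{0} + v_{1} + v_{3} = v_{5}  ⇒ sig = (3;(1))
  P = {0,3,8}:  v_{0} + v_{3} + v_{8} = v_{1}  ⇒ sig = (3;(1))
  P = {4,6,7}:  v_{4} + v_{6} + v_{7} = v_{9}  ⇒ sig = (3;(1))

Signatures (|P|; sorted positive RHS coefficients), sorted:
    |P|=2: 21 collections, coeffs (), (), (), (), (1), (1), (1), (1,1), (1,1), (1,1), (1,1), (1,1), (1,1), (1,1), (1,1), (1,1), (1,1,1), (1,2), (1,2), (2), (2,2)
    |P|=3: 3 collections, coeffs (1), (1), (1)


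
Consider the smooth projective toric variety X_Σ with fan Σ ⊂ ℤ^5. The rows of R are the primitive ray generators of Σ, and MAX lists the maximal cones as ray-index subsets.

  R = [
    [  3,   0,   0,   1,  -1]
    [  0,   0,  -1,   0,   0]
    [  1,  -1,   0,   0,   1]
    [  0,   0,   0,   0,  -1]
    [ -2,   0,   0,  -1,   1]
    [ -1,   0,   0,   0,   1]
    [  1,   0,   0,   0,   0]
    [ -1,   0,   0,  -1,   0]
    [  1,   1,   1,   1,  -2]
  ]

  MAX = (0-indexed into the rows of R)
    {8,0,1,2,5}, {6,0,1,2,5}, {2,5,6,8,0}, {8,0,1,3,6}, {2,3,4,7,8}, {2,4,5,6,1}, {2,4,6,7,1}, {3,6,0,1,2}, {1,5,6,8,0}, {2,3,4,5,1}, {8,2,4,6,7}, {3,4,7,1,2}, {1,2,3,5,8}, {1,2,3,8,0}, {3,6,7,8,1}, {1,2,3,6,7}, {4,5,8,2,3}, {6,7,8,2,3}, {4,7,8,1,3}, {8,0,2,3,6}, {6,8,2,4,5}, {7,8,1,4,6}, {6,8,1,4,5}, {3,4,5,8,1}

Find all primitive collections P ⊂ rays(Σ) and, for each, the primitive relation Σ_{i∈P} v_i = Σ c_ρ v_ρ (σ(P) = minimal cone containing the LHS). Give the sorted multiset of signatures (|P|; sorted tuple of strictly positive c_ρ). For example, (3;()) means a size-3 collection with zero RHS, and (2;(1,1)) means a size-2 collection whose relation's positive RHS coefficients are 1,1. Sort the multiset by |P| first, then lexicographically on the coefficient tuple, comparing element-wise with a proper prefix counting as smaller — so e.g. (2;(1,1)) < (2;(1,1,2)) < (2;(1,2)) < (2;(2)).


9 minimal non-faces of Δ(Σ) (on 9 rays):

  • {0,4}:  v_{0} + v_{4} = v_{6}  so sig = (2;(1))
  • {5,7}:  v_{5} + v_{7} = v_{4}  so sig = (2;(1))
  • {0,7}:  v_{0} + v_{7} = v_{3} + 2·v_{6}  so sig = (2;(1,2))
  • {3,5,6}:  v_{3} + v_{5} + v_{6} = 0  so sig = (3;())
  • {3,4,6}:  v_{3} + v_{4} + v_{6} = v_{7}  so sig = (3;(1))
  • {0,3,5}:  v_{0} + v_{3} + v_{5} = v_{1} + v_{2} + v_{8}  so sig = (3;(1,1,1))
  • {1,2,4,8}:  v_{1} + v_{2} + v_{4} + v_{8} = 0  so sig = (4;())
  • {1,2,6,8}:  v_{1} + v_{2} + v_{6} + v_{8} = v_{0}  so sig = (4;(1))
  • {1,2,7,8}:  v_{1} + v_{2} + v_{7} + v_{8} = v_{3} + v_{6}  so sig = (4;(1,1))

Hence PRS(X_Σ) =
    |P|=2: 3 collections, coeffs (1), (1), (1,2)
    |P|=3: 3 collections, coeffs (), (1), (1,1,1)
    |P|=4: 3 collections, coeffs (), (1), (1,1)


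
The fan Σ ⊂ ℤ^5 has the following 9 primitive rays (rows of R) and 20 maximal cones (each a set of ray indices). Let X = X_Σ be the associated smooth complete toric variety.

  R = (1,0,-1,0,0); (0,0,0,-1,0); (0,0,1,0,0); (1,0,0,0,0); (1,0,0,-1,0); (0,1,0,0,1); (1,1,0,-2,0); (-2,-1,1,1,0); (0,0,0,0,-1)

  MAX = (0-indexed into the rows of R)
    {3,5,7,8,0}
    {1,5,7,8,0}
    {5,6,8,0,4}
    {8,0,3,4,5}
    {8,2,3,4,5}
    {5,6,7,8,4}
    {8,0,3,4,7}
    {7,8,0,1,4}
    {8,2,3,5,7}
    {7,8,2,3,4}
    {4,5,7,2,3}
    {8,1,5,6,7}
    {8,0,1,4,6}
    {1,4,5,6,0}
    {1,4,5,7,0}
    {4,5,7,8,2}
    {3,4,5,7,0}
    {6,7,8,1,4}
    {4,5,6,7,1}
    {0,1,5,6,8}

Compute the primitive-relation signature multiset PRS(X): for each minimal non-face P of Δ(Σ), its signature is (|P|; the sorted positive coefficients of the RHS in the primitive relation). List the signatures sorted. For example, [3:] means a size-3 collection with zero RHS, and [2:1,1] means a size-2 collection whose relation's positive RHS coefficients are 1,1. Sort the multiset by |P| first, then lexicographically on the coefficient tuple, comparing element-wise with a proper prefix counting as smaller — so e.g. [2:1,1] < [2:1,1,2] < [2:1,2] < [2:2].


Δ(Σ) — 9 vertices, 9 min non-faces:

  • {0,2}:  v_{0} + v_{2} = v_{3}  →  sig = [2:1]
  • {1,3}:  v_{1} + v_{3} = v_{4}  →  sig = [2:1]
  • {1,2}:  v_{1} + v_{2} = 2·v_{4} + v_{5} + v_{7} + v_{8}  →  sig = [2:1,1,1,2]
  • {3,6}:  v_{3} + v_{6} = 2·v_{4} + v_{5} + v_{8}  →  sig = [2:1,1,2]
  • {2,6}:  v_{2} + v_{6} = 3·v_{4} + 2·v_{5} + v_{7} + 2·v_{8}  →  sig = [2:1,2,2,3]
  • {0,6,7}:  v_{0} + v_{6} + v_{7} = v_{1}  →  sig = [3:1]
  • {1,4,5,8}:  v_{1} + v_{4} + v_{5} + v_{8} = v_{6}  →  sig = [4:1]
  • {0,4,5,7,8}:  v_{0} + v_{4} + v_{5} + v_{7} + v_{8} = 0  →  sig = [5:]
  • {3,4,5,7,8}:  v_{3} + v_{4} + v_{5} + v_{7} + v_{8} = v_{2}  →  sig = [5:1]

Signatures (|P|; sorted positive RHS coefficients), sorted:
[[2:1], [2:1], [2:1,1,1,2], [2:1,1,2], [2:1,2,2,3], [3:1], [4:1], [5:], [5:1]]


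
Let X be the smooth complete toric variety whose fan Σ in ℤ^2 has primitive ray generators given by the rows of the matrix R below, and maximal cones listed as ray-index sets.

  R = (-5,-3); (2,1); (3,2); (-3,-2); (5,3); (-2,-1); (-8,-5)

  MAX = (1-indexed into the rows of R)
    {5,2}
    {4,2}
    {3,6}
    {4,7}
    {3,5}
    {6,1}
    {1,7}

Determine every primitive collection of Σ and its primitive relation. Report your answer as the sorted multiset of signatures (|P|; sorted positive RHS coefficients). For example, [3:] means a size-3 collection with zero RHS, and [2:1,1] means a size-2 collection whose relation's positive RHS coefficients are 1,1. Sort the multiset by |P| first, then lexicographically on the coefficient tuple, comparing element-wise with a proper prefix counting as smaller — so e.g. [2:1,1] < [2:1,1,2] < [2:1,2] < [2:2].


Minimal non-faces — 14 found among 7 rays, 7 max cones:

  {1,5}:  v_{1} + v_{5} = 0  so sig = [2:]
  {2,6}:  v_{2} + v_{6} = 0  so sig = [2:]
  {3,4}:  v_{3} + v_{4} = 0  so sig = [2:]
  {1,2}:  v_{1} + v_{2} = v_{4}  so sig = [2:1]
  {1,3}:  v_{1} + v_{3} = v_{6}  so sig = [2:1]
  {1,4}:  v_{1} + v_{4} = v_{7}  so sig = [2:1]
  {2,3}:  v_{2} + v_{3} = v_{5}  so sig = [2:1]
  {3,7}:  v_{3} + v_{7} = v_{1}  so sig = [2:1]
  {4,5}:  v_{4} + v_{5} = v_{2}  so sig = [2:1]
  {4,6}:  v_{4} + v_{6} = v_{1}  so sig = [2:1]
  {5,6}:  v_{5} + v_{6} = v_{3}  so sig = [2:1]
  {5,7}:  v_{5} + v_{7} = v_{4}  so sig = [2:1]
  {2,7}:  v_{2} + v_{7} = 2·v_{4}  so sig = [2:2]
  {6,7}:  v_{6} + v_{7} = 2·v_{1}  so sig = [2:2]

so the primitive-relation signature multiset is
    |P|=2: 14 collections, coeffs (), (), (), (1), (1), (1), (1), (1), (1), (1), (1), (1), (2), (2)


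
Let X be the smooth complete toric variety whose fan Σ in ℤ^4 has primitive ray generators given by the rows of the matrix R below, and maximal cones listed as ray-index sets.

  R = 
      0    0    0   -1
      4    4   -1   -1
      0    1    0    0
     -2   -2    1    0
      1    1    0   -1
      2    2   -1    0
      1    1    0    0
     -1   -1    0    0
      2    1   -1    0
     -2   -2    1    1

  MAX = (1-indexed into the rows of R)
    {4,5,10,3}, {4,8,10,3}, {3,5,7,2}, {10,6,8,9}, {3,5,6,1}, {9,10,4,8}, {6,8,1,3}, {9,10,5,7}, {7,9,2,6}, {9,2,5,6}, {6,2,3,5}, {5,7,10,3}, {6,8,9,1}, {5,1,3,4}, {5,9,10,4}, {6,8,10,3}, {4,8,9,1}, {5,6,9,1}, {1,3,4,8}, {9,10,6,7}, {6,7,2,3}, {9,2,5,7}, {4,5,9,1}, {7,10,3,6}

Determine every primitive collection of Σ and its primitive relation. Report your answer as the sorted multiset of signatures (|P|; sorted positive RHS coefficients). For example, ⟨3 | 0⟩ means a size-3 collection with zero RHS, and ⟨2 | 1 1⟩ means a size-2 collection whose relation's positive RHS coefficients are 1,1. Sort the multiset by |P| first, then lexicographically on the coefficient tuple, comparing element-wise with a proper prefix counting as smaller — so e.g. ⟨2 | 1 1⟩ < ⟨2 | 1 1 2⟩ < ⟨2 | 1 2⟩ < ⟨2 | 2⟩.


|primitive collections| = 13. Relations:

  {4,6}:  v_{4} + v_{6} = 0 ; sig = ⟨2 | 0⟩
  {7,8}:  v_{7} + v_{8} = 0 ; sig = ⟨2 | 0⟩
  {1,7}:  v_{1} + v_{7} = v_{5} ; sig = ⟨2 | 1⟩
  {1,10}:  v_{1} + v_{10} = v_{4} ; sig = ⟨2 | 1⟩
  {3,9}:  v_{3} + v_{9} = v_{6} ; sig = ⟨2 | 1⟩
  {5,8}:  v_{5} + v_{8} = v_{1} ; sig = ⟨2 | 1⟩
  {2,4}:  v_{2} + v_{4} = v_{5} + v_{7} ; sig = ⟨2 | 1 1⟩
  {2,8}:  v_{2} + v_{8} = v_{5} + v_{6} ; sig = ⟨2 | 1 1⟩
  {4,7}:  v_{4} + v_{7} = v_{5} + v_{10} ; sig = ⟨2 | 1 1⟩
  {1,2}:  v_{1} + v_{2} = 2·v_{5} + v_{6} ; sig = ⟨2 | 1 2⟩
  {2,10}:  v_{2} + v_{10} = 2·v_{7} ; sig = ⟨2 | 2⟩
  {5,6,7}:  v_{5} + v_{6} + v_{7} = v_{2} ; sig = ⟨3 | 1⟩
  {5,6,10}:  v_{5} + v_{6} + v_{10} = v_{7} ; sig = ⟨3 | 1⟩

Signatures (|P|; sorted positive RHS coefficients), sorted:
[⟨2 | 0⟩, ⟨2 | 0⟩, ⟨2 | 1⟩, ⟨2 | 1⟩, ⟨2 | 1⟩, ⟨2 | 1⟩, ⟨2 | 1 1⟩, ⟨2 | 1 1⟩, ⟨2 | 1 1⟩, ⟨2 | 1 2⟩, ⟨2 | 2⟩, ⟨3 | 1⟩, ⟨3 | 1⟩]


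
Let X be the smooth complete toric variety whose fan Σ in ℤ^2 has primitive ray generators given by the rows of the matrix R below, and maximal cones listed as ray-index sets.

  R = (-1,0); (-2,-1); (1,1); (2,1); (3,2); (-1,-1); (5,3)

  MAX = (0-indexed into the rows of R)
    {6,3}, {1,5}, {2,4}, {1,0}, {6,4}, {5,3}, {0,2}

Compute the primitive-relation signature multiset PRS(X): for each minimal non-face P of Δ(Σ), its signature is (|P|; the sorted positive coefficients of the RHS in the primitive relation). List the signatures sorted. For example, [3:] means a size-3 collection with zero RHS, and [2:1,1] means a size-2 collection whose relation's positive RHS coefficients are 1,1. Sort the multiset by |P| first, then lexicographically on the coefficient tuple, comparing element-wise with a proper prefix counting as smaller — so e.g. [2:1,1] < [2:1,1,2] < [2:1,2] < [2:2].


Minimal non-faces — 14 found among 7 rays, 7 max cones:

  P = {1,3}:  v_{1} + v_{3} = 0 — sig = [2:]
  P = {2,5}:  v_{2} + v_{5} = 0 — sig = [2:]
  P = {0,3}:  v_{0} + v_{3} = v_{2} — sig = [2:1]
  P = {0,5}:  v_{0} + v_{5} = v_{1} — sig = [2:1]
  P = {1,2}:  v_{1} + v_{2} = v_{0} — sig = [2:1]
  P = {1,4}:  v_{1} + v_{4} = v_{2} — sig = [2:1]
  P = {1,6}:  v_{1} + v_{6} = v_{4} — sig = [2:1]
  P = {2,3}:  v_{2} + v_{3} = v_{4} — sig = [2:1]
  P = {3,4}:  v_{3} + v_{4} = v_{6} — sig = [2:1]
  P = {4,5}:  v_{4} + v_{5} = v_{3} — sig = [2:1]
  P = {0,6}:  v_{0} + v_{6} = v_{2} + v_{4} — sig = [2:1,1]
  P = {0,4}:  v_{0} + v_{4} = 2·v_{2} — sig = [2:2]
  P = {2,6}:  v_{2} + v_{6} = 2·v_{4} — sig = [2:2]
  P = {5,6}:  v_{5} + v_{6} = 2·v_{3} — sig = [2:2]

Hence PRS(X_Σ) =
    |P|=2: 14 collections, coeffs (), (), (1), (1), (1), (1), (1), (1), (1), (1), (1,1), (2), (2), (2)


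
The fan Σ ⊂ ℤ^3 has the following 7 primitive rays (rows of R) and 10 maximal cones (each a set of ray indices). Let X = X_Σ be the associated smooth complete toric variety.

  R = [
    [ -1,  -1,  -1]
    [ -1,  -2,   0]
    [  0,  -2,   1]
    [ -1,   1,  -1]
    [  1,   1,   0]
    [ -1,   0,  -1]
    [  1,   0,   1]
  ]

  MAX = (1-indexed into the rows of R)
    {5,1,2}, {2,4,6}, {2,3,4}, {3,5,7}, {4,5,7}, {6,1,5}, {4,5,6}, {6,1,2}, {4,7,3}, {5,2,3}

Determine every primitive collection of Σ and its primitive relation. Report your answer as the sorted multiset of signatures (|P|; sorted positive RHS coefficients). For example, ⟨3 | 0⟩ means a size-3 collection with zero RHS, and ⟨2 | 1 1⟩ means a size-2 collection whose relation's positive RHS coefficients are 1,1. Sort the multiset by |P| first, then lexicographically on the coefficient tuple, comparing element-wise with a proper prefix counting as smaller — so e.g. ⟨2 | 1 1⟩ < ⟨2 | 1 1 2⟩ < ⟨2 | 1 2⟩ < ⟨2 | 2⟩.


9 minimal non-faces of Δ(Σ) (on 7 rays):

  • {6,7}:  v_{6} + v_{7} = 0  ⟹  sig = ⟨2 | 0⟩
  • {2,7}:  v_{2} + v_{7} = v_{3}  ⟹  sig = ⟨2 | 1⟩
  • {3,6}:  v_{3} + v_{6} = v_{2}  ⟹  sig = ⟨2 | 1⟩
  • {1,7}:  v_{1} + v_{7} = v_{2} + v_{5}  ⟹  sig = ⟨2 | 1 1⟩
  • {1,3}:  v_{1} + v_{3} = 2·v_{2} + v_{5}  ⟹  sig = ⟨2 | 1 2⟩
  • {1,4}:  v_{1} + v_{4} = 2·v_{6}  ⟹  sig = ⟨2 | 2⟩
  • {3,4,5}:  v_{3} + v_{4} + v_{5} = 0  ⟹  sig = ⟨3 | 0⟩
  • {2,4,5}:  v_{2} + v_{4} + v_{5} = v_{6}  ⟹  sig = ⟨3 | 1⟩
  • {2,5,6}:  v_{2} + v_{5} + v_{6} = v_{1}  ⟹  sig = ⟨3 | 1⟩

Sorted signature multiset PRS(X):
{ ⟨2 | 0⟩,  ⟨2 | 1⟩ ×2,  ⟨2 | 1 1⟩,  ⟨2 | 1 2⟩,  ⟨2 | 2⟩,  ⟨3 | 0⟩,  ⟨3 | 1⟩ ×2 }
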